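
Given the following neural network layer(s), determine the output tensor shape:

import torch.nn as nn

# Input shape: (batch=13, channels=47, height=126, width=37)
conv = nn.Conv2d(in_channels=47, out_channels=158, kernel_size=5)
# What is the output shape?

Input shape: (13, 47, 126, 37)
Output shape: (13, 158, 122, 33)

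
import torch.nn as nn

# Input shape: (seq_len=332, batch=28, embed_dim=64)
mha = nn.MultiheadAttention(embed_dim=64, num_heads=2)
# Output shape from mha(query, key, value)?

Input shape: (332, 28, 64)
Output shape: (332, 28, 64)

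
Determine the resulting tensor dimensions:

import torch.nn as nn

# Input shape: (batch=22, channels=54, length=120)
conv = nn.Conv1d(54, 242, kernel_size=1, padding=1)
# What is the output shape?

Input shape: (22, 54, 120)
Output shape: (22, 242, 122)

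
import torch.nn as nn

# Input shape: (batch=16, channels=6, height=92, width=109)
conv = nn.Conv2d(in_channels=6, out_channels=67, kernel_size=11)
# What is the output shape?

Input shape: (16, 6, 92, 109)
Output shape: (16, 67, 82, 99)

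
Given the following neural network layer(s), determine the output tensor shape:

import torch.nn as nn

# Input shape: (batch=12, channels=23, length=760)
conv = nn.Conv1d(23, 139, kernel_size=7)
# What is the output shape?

Input shape: (12, 23, 760)
Output shape: (12, 139, 754)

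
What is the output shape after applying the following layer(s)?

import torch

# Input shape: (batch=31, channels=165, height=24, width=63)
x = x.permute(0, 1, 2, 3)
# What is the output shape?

Input shape: (31, 165, 24, 63)
Output shape: (31, 165, 24, 63)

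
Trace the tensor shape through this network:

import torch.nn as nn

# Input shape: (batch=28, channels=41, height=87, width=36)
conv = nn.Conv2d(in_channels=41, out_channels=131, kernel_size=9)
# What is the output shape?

Input shape: (28, 41, 87, 36)
Output shape: (28, 131, 79, 28)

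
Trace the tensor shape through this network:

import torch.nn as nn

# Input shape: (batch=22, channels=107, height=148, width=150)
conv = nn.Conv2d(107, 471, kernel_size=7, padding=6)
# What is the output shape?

Input shape: (22, 107, 148, 150)
Output shape: (22, 471, 154, 156)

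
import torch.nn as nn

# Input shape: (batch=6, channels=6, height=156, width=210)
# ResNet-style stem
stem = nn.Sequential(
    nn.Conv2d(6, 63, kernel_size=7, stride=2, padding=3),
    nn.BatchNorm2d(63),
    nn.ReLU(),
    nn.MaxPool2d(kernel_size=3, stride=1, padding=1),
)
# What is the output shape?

Input shape: (6, 6, 156, 210)
  -> after Conv2d 7x7 stride=2: (6, 63, 78, 105)
Output shape: (6, 63, 78, 105)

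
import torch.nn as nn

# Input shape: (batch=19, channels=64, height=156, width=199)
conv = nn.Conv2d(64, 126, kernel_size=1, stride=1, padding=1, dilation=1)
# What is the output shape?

Input shape: (19, 64, 156, 199)
Output shape: (19, 126, 158, 201)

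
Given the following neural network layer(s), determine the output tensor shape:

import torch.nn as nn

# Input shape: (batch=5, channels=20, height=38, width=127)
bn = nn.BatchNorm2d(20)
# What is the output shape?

Input shape: (5, 20, 38, 127)
Output shape: (5, 20, 38, 127)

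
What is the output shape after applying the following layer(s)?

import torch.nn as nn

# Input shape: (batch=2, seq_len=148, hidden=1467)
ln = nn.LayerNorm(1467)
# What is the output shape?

Input shape: (2, 148, 1467)
Output shape: (2, 148, 1467)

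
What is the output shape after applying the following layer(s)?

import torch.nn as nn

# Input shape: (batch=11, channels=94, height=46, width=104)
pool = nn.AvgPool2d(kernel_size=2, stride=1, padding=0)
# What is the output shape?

Input shape: (11, 94, 46, 104)
Output shape: (11, 94, 45, 103)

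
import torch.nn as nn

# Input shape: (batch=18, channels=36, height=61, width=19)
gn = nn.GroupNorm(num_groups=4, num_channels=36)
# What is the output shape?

Input shape: (18, 36, 61, 19)
Output shape: (18, 36, 61, 19)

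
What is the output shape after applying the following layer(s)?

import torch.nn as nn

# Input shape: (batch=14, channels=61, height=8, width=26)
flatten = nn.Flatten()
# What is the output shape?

Input shape: (14, 61, 8, 26)
Output shape: (14, 12688)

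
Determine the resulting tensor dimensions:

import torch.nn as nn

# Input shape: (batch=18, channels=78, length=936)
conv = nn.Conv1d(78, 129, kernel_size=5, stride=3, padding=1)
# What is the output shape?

Input shape: (18, 78, 936)
Output shape: (18, 129, 312)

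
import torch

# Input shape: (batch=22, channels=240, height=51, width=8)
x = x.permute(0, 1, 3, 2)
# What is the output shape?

Input shape: (22, 240, 51, 8)
Output shape: (22, 240, 8, 51)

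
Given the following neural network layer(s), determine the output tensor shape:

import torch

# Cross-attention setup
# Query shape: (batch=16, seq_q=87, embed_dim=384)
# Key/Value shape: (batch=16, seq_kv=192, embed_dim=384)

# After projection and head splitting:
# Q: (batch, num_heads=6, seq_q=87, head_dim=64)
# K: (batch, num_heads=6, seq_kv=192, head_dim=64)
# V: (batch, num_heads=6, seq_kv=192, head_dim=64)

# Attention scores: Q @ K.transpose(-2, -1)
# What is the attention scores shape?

Input shape: (16, 87, 384)
Output shape: (16, 6, 87, 192)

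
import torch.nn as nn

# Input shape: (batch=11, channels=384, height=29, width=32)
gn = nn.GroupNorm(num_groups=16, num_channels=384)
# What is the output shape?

Input shape: (11, 384, 29, 32)
Output shape: (11, 384, 29, 32)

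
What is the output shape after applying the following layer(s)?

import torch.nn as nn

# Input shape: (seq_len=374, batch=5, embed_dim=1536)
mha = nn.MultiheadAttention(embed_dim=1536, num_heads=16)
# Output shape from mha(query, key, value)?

Input shape: (374, 5, 1536)
Output shape: (374, 5, 1536)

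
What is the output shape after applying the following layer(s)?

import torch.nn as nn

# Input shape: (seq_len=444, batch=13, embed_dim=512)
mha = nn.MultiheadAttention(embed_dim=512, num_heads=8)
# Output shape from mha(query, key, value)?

Input shape: (444, 13, 512)
Output shape: (444, 13, 512)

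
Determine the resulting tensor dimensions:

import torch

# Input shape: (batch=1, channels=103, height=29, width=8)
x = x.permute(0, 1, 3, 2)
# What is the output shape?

Input shape: (1, 103, 29, 8)
Output shape: (1, 103, 8, 29)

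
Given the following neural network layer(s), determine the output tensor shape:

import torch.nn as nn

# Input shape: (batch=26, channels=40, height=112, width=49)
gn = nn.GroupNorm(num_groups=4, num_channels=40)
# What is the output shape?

Input shape: (26, 40, 112, 49)
Output shape: (26, 40, 112, 49)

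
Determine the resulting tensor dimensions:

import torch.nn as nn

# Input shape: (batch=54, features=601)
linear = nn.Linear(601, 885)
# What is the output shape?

Input shape: (54, 601)
Output shape: (54, 885)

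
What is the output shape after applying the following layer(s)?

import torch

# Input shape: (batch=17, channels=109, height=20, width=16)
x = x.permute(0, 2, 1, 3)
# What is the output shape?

Input shape: (17, 109, 20, 16)
Output shape: (17, 20, 109, 16)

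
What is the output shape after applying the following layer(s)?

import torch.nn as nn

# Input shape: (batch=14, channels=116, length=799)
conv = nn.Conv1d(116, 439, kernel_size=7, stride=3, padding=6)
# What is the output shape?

Input shape: (14, 116, 799)
Output shape: (14, 439, 269)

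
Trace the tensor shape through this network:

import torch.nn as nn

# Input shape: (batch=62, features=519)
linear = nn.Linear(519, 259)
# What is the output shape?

Input shape: (62, 519)
Output shape: (62, 259)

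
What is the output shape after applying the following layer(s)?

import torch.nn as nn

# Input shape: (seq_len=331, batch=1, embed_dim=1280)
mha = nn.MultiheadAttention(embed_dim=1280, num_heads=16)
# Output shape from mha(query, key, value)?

Input shape: (331, 1, 1280)
Output shape: (331, 1, 1280)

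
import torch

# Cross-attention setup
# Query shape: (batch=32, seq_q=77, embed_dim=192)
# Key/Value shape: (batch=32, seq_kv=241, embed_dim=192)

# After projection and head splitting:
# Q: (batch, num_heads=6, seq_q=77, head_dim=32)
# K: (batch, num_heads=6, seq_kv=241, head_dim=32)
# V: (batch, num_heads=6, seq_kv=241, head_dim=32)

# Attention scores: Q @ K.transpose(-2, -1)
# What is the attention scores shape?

Input shape: (32, 77, 192)
Output shape: (32, 6, 77, 241)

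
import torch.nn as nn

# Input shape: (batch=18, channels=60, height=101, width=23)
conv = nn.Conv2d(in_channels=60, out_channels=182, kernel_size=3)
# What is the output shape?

Input shape: (18, 60, 101, 23)
Output shape: (18, 182, 99, 21)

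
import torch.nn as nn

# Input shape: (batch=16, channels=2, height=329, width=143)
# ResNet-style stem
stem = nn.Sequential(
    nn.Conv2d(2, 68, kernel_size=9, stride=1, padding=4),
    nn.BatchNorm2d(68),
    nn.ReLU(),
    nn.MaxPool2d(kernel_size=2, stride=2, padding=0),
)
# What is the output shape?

Input shape: (16, 2, 329, 143)
  -> after Conv2d 9x9 stride=1: (16, 68, 329, 143)
Output shape: (16, 68, 164, 71)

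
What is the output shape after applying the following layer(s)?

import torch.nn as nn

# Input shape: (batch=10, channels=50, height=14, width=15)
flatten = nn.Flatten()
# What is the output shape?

Input shape: (10, 50, 14, 15)
Output shape: (10, 10500)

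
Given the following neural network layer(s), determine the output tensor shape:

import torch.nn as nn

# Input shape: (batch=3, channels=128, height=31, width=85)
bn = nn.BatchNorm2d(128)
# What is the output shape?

Input shape: (3, 128, 31, 85)
Output shape: (3, 128, 31, 85)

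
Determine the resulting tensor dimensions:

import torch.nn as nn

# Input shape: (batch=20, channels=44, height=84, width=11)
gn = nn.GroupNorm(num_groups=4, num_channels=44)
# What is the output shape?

Input shape: (20, 44, 84, 11)
Output shape: (20, 44, 84, 11)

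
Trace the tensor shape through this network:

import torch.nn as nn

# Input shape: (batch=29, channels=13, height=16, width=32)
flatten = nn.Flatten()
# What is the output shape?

Input shape: (29, 13, 16, 32)
Output shape: (29, 6656)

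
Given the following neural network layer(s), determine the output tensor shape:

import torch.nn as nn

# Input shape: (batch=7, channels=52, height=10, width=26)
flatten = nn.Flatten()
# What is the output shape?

Input shape: (7, 52, 10, 26)
Output shape: (7, 13520)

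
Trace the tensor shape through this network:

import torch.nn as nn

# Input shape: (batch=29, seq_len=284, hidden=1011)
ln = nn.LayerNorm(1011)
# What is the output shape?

Input shape: (29, 284, 1011)
Output shape: (29, 284, 1011)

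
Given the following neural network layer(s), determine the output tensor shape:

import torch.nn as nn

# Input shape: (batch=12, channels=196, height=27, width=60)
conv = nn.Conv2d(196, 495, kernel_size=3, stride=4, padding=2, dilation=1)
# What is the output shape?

Input shape: (12, 196, 27, 60)
Output shape: (12, 495, 8, 16)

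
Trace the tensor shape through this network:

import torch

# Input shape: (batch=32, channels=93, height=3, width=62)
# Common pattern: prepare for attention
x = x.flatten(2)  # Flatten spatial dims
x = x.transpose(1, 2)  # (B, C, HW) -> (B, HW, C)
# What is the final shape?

Input shape: (32, 93, 3, 62)
  -> after flatten(2): (32, 93, 186)
Output shape: (32, 186, 93)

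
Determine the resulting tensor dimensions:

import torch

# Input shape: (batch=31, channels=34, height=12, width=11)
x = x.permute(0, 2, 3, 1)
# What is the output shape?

Input shape: (31, 34, 12, 11)
Output shape: (31, 12, 11, 34)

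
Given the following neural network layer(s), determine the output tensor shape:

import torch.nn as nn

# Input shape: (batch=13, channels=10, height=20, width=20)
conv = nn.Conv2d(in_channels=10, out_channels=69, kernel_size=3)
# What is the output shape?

Input shape: (13, 10, 20, 20)
Output shape: (13, 69, 18, 18)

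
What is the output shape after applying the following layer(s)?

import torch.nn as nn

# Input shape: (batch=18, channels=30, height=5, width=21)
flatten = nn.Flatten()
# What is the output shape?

Input shape: (18, 30, 5, 21)
Output shape: (18, 3150)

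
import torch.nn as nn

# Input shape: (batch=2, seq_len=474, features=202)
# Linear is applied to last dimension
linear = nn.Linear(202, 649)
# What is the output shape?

Input shape: (2, 474, 202)
Output shape: (2, 474, 649)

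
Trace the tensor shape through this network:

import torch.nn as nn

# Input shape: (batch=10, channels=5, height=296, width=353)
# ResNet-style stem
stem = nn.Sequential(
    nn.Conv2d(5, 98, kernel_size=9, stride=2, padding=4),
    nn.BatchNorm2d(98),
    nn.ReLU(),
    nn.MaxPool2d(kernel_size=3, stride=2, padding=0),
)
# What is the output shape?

Input shape: (10, 5, 296, 353)
  -> after Conv2d 9x9 stride=2: (10, 98, 148, 177)
Output shape: (10, 98, 73, 88)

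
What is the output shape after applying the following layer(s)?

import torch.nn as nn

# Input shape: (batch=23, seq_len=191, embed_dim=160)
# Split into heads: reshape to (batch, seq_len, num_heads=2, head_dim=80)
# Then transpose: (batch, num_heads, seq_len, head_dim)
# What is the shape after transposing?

Input shape: (23, 191, 160)
  -> after reshape: (23, 191, 2, 80)
Output shape: (23, 2, 191, 80)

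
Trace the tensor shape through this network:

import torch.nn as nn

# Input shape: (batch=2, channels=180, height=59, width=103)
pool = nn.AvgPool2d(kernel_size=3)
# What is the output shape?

Input shape: (2, 180, 59, 103)
Output shape: (2, 180, 19, 34)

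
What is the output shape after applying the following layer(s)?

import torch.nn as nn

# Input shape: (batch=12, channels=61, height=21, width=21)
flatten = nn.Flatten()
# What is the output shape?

Input shape: (12, 61, 21, 21)
Output shape: (12, 26901)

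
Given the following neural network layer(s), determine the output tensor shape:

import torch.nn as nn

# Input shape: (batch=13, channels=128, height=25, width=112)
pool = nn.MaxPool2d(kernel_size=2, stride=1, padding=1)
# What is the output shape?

Input shape: (13, 128, 25, 112)
Output shape: (13, 128, 26, 113)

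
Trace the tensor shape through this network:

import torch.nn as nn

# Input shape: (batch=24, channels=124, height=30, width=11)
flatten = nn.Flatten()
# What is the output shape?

Input shape: (24, 124, 30, 11)
Output shape: (24, 40920)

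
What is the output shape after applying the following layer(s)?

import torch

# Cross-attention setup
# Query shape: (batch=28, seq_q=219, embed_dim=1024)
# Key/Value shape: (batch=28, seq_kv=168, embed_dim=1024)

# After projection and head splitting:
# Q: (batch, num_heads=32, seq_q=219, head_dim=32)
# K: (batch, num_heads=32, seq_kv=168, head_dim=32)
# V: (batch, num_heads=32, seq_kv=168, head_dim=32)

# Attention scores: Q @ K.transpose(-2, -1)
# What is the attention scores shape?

Input shape: (28, 219, 1024)
Output shape: (28, 32, 219, 168)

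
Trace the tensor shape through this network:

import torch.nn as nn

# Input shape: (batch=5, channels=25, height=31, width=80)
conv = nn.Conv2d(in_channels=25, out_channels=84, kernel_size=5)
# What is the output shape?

Input shape: (5, 25, 31, 80)
Output shape: (5, 84, 27, 76)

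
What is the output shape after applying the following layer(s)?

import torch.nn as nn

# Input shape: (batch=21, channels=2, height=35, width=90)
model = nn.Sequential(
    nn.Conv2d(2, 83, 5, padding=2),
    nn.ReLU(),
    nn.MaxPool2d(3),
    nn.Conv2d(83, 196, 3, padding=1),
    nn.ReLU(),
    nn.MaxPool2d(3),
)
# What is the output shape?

Input shape: (21, 2, 35, 90)
  -> after first Conv2d: (21, 83, 35, 90)
  -> after first MaxPool2d: (21, 83, 11, 30)
  -> after second Conv2d: (21, 196, 11, 30)
Output shape: (21, 196, 3, 10)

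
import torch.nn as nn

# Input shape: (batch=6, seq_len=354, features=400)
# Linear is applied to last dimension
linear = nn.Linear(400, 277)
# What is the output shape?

Input shape: (6, 354, 400)
Output shape: (6, 354, 277)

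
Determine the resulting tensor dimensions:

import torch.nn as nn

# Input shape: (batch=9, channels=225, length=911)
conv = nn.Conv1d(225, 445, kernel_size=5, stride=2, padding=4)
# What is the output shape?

Input shape: (9, 225, 911)
Output shape: (9, 445, 458)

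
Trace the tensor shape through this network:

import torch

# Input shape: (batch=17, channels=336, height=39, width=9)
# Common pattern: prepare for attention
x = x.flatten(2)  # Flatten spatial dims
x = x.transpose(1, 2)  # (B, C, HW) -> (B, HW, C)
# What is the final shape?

Input shape: (17, 336, 39, 9)
  -> after flatten(2): (17, 336, 351)
Output shape: (17, 351, 336)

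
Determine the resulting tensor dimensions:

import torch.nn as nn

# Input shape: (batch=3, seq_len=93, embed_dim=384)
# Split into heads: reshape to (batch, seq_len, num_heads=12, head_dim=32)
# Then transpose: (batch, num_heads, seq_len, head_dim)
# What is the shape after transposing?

Input shape: (3, 93, 384)
  -> after reshape: (3, 93, 12, 32)
Output shape: (3, 12, 93, 32)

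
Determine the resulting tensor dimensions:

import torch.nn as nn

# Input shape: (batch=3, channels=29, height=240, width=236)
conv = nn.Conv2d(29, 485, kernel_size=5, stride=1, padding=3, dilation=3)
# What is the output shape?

Input shape: (3, 29, 240, 236)
Output shape: (3, 485, 234, 230)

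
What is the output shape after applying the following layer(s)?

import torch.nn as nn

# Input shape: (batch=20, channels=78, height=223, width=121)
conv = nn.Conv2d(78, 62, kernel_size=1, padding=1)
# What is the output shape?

Input shape: (20, 78, 223, 121)
Output shape: (20, 62, 225, 123)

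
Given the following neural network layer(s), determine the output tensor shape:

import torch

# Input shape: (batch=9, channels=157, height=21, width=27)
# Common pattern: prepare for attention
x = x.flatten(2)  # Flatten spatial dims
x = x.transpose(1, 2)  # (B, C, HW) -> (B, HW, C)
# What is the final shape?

Input shape: (9, 157, 21, 27)
  -> after flatten(2): (9, 157, 567)
Output shape: (9, 567, 157)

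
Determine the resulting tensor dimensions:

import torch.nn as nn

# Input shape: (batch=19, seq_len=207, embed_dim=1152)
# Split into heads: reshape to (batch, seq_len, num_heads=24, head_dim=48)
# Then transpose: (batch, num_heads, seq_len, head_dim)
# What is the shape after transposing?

Input shape: (19, 207, 1152)
  -> after reshape: (19, 207, 24, 48)
Output shape: (19, 24, 207, 48)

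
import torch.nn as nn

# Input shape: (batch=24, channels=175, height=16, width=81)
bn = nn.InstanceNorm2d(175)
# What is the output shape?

Input shape: (24, 175, 16, 81)
Output shape: (24, 175, 16, 81)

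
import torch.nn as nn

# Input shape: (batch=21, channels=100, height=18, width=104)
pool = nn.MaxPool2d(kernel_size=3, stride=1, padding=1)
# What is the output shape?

Input shape: (21, 100, 18, 104)
Output shape: (21, 100, 18, 104)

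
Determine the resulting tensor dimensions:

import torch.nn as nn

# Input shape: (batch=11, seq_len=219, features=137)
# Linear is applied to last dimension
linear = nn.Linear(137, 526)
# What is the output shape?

Input shape: (11, 219, 137)
Output shape: (11, 219, 526)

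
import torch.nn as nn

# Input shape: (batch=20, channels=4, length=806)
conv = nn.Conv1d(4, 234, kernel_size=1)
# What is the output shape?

Input shape: (20, 4, 806)
Output shape: (20, 234, 806)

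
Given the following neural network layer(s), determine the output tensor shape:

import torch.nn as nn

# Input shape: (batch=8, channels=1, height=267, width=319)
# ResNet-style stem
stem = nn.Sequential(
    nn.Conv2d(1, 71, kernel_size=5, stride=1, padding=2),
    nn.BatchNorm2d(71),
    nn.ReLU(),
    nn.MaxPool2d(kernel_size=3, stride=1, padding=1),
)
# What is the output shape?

Input shape: (8, 1, 267, 319)
  -> after Conv2d 5x5 stride=1: (8, 71, 267, 319)
Output shape: (8, 71, 267, 319)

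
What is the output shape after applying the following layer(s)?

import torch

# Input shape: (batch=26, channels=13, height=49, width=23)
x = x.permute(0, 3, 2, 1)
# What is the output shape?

Input shape: (26, 13, 49, 23)
Output shape: (26, 23, 49, 13)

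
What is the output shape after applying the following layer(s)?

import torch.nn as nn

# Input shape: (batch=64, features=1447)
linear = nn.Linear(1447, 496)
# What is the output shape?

Input shape: (64, 1447)
Output shape: (64, 496)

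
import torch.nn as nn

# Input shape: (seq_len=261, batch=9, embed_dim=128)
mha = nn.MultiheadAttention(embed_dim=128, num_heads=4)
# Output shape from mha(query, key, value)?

Input shape: (261, 9, 128)
Output shape: (261, 9, 128)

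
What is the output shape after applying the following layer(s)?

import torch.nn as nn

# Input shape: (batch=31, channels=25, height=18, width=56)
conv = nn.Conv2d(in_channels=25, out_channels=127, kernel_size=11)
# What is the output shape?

Input shape: (31, 25, 18, 56)
Output shape: (31, 127, 8, 46)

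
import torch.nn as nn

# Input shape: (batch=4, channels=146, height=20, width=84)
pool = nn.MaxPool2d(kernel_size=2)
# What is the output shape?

Input shape: (4, 146, 20, 84)
Output shape: (4, 146, 10, 42)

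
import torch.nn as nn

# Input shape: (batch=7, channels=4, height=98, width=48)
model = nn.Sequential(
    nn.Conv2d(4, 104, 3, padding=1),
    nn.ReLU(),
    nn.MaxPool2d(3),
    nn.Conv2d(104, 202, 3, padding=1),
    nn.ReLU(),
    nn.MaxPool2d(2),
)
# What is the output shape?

Input shape: (7, 4, 98, 48)
  -> after first Conv2d: (7, 104, 98, 48)
  -> after first MaxPool2d: (7, 104, 32, 16)
  -> after second Conv2d: (7, 202, 32, 16)
Output shape: (7, 202, 16, 8)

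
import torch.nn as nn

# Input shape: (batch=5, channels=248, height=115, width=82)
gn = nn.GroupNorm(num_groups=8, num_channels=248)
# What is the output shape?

Input shape: (5, 248, 115, 82)
Output shape: (5, 248, 115, 82)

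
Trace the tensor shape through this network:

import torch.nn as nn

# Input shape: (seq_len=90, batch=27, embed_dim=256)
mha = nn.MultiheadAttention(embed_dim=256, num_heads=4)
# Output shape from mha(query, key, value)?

Input shape: (90, 27, 256)
Output shape: (90, 27, 256)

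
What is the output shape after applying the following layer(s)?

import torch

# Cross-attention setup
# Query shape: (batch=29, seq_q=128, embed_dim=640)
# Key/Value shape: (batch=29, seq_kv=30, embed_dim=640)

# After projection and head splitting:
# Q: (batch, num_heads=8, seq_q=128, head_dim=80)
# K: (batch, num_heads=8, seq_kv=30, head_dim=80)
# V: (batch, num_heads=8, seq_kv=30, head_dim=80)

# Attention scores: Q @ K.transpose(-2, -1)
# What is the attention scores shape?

Input shape: (29, 128, 640)
Output shape: (29, 8, 128, 30)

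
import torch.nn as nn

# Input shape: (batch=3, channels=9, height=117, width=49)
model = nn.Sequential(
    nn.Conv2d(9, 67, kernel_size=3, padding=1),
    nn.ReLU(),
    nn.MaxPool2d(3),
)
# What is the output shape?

Input shape: (3, 9, 117, 49)
  -> after Conv2d: (3, 67, 117, 49)
  -> after ReLU: (3, 67, 117, 49)
Output shape: (3, 67, 39, 16)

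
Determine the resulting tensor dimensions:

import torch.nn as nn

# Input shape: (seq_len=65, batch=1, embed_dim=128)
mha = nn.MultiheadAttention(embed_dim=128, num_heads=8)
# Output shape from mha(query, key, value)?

Input shape: (65, 1, 128)
Output shape: (65, 1, 128)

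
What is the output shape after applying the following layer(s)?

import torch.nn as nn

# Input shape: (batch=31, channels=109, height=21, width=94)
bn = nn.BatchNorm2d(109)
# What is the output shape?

Input shape: (31, 109, 21, 94)
Output shape: (31, 109, 21, 94)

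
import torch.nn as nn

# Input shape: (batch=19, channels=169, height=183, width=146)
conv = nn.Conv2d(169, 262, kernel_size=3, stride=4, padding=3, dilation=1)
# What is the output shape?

Input shape: (19, 169, 183, 146)
Output shape: (19, 262, 47, 38)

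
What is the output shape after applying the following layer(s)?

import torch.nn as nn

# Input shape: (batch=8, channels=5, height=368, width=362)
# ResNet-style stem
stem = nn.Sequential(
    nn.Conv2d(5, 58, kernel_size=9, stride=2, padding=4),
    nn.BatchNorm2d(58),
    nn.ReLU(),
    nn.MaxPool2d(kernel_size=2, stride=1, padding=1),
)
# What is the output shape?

Input shape: (8, 5, 368, 362)
  -> after Conv2d 9x9 stride=2: (8, 58, 184, 181)
Output shape: (8, 58, 185, 182)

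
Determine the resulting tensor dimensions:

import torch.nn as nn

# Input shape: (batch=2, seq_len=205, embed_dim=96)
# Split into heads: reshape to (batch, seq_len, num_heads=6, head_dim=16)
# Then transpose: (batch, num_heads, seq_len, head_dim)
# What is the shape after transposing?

Input shape: (2, 205, 96)
  -> after reshape: (2, 205, 6, 16)
Output shape: (2, 6, 205, 16)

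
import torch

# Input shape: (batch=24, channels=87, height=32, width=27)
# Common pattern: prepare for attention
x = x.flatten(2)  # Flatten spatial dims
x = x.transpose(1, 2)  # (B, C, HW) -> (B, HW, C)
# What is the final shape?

Input shape: (24, 87, 32, 27)
  -> after flatten(2): (24, 87, 864)
Output shape: (24, 864, 87)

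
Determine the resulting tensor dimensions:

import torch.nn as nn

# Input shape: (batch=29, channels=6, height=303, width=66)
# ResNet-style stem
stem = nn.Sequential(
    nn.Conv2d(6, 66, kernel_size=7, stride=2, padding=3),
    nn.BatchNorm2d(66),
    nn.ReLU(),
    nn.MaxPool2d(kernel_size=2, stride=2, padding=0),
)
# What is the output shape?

Input shape: (29, 6, 303, 66)
  -> after Conv2d 7x7 stride=2: (29, 66, 152, 33)
Output shape: (29, 66, 76, 16)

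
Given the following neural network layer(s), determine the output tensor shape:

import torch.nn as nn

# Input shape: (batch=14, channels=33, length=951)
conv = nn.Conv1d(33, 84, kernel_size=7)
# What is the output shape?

Input shape: (14, 33, 951)
Output shape: (14, 84, 945)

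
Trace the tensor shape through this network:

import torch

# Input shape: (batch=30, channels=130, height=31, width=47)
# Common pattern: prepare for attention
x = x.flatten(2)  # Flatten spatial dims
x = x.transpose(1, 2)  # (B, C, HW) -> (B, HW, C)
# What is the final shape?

Input shape: (30, 130, 31, 47)
  -> after flatten(2): (30, 130, 1457)
Output shape: (30, 1457, 130)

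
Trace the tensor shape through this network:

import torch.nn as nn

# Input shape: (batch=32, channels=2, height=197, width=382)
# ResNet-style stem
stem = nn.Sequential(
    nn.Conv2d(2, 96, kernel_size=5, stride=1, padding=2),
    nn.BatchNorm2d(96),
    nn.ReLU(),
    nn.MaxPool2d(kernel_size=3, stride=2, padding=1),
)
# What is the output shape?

Input shape: (32, 2, 197, 382)
  -> after Conv2d 5x5 stride=1: (32, 96, 197, 382)
Output shape: (32, 96, 99, 191)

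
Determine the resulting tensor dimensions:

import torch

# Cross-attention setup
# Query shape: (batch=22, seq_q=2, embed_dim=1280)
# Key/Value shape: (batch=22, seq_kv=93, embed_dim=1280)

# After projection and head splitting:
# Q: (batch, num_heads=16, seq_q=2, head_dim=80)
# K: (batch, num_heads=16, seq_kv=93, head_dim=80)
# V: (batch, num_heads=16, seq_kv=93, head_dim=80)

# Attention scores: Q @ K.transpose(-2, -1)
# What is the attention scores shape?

Input shape: (22, 2, 1280)
Output shape: (22, 16, 2, 93)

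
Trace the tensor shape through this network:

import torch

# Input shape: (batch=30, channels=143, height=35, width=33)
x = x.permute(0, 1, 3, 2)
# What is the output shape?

Input shape: (30, 143, 35, 33)
Output shape: (30, 143, 33, 35)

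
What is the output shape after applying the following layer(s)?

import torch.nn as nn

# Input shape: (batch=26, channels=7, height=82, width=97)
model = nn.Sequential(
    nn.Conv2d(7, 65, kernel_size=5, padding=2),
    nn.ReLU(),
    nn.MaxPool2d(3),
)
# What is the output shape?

Input shape: (26, 7, 82, 97)
  -> after Conv2d: (26, 65, 82, 97)
  -> after ReLU: (26, 65, 82, 97)
Output shape: (26, 65, 27, 32)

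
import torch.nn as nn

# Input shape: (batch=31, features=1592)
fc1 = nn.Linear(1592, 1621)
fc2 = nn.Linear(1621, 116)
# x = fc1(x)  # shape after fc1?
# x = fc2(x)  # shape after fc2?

Input shape: (31, 1592)
  -> after fc1: (31, 1621)
Output shape: (31, 116)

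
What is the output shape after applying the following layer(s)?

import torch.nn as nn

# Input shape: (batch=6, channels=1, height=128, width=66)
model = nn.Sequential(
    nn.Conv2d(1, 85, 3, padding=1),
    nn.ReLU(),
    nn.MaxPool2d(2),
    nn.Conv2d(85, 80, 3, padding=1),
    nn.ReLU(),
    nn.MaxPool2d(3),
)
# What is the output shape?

Input shape: (6, 1, 128, 66)
  -> after first Conv2d: (6, 85, 128, 66)
  -> after first MaxPool2d: (6, 85, 64, 33)
  -> after second Conv2d: (6, 80, 64, 33)
Output shape: (6, 80, 21, 11)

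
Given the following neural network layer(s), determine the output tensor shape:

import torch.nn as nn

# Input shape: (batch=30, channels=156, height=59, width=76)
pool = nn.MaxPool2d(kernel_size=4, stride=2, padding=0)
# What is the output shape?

Input shape: (30, 156, 59, 76)
Output shape: (30, 156, 28, 37)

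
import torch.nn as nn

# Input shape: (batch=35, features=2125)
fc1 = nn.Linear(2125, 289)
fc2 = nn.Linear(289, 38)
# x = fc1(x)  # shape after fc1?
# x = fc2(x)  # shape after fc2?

Input shape: (35, 2125)
  -> after fc1: (35, 289)
Output shape: (35, 38)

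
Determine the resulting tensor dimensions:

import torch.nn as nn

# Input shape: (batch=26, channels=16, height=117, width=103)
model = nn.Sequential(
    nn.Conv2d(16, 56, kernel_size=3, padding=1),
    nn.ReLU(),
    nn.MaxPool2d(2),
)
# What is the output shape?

Input shape: (26, 16, 117, 103)
  -> after Conv2d: (26, 56, 117, 103)
  -> after ReLU: (26, 56, 117, 103)
Output shape: (26, 56, 58, 51)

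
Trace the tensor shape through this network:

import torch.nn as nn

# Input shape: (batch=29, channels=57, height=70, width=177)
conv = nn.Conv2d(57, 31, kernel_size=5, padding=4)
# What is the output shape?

Input shape: (29, 57, 70, 177)
Output shape: (29, 31, 74, 181)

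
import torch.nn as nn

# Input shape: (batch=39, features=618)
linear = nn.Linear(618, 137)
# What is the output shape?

Input shape: (39, 618)
Output shape: (39, 137)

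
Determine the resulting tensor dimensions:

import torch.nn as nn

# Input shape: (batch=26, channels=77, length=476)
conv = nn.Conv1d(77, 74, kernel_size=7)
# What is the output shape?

Input shape: (26, 77, 476)
Output shape: (26, 74, 470)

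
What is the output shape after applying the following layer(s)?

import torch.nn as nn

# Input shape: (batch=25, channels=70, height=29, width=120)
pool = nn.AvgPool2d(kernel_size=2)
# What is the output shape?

Input shape: (25, 70, 29, 120)
Output shape: (25, 70, 14, 60)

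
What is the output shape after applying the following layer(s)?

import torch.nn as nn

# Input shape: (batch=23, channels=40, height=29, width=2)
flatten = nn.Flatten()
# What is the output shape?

Input shape: (23, 40, 29, 2)
Output shape: (23, 2320)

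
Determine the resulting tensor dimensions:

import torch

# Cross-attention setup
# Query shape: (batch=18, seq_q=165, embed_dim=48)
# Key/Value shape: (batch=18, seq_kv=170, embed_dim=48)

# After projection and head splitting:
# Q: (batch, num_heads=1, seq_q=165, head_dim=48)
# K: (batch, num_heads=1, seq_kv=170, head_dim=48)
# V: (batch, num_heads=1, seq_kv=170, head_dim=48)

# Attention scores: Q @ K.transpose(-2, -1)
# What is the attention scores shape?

Input shape: (18, 165, 48)
Output shape: (18, 1, 165, 170)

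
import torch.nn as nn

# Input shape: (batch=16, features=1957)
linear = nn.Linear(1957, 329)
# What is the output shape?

Input shape: (16, 1957)
Output shape: (16, 329)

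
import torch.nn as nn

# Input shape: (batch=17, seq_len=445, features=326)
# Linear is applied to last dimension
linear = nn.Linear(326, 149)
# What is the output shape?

Input shape: (17, 445, 326)
Output shape: (17, 445, 149)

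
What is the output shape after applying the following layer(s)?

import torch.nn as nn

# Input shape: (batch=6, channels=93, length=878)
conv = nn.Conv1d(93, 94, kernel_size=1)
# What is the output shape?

Input shape: (6, 93, 878)
Output shape: (6, 94, 878)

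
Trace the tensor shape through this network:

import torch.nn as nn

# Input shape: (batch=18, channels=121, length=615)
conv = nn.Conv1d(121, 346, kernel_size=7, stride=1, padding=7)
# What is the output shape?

Input shape: (18, 121, 615)
Output shape: (18, 346, 623)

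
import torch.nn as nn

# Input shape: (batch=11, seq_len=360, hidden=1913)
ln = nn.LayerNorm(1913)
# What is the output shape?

Input shape: (11, 360, 1913)
Output shape: (11, 360, 1913)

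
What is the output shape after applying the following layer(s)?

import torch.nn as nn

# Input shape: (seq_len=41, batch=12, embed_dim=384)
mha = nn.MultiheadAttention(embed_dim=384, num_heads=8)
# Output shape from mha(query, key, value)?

Input shape: (41, 12, 384)
Output shape: (41, 12, 384)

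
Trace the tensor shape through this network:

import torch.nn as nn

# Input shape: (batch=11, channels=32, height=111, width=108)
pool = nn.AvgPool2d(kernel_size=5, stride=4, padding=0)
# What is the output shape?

Input shape: (11, 32, 111, 108)
Output shape: (11, 32, 27, 26)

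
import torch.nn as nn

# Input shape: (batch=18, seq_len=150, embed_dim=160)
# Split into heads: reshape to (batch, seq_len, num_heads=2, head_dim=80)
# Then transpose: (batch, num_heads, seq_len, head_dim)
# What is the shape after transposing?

Input shape: (18, 150, 160)
  -> after reshape: (18, 150, 2, 80)
Output shape: (18, 2, 150, 80)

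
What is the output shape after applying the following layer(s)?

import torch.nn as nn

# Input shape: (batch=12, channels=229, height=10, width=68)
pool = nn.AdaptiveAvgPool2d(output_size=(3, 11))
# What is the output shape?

Input shape: (12, 229, 10, 68)
Output shape: (12, 229, 3, 11)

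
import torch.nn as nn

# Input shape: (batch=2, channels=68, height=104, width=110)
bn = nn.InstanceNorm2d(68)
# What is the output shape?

Input shape: (2, 68, 104, 110)
Output shape: (2, 68, 104, 110)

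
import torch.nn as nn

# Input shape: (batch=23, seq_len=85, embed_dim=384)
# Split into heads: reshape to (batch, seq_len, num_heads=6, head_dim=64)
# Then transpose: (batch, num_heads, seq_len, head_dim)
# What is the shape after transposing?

Input shape: (23, 85, 384)
  -> after reshape: (23, 85, 6, 64)
Output shape: (23, 6, 85, 64)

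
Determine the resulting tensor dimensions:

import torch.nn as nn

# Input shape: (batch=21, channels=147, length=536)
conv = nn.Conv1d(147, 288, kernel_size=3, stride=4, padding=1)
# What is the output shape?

Input shape: (21, 147, 536)
Output shape: (21, 288, 134)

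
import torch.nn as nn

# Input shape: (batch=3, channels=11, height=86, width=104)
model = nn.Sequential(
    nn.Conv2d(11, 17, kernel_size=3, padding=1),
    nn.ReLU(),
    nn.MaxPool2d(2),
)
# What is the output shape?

Input shape: (3, 11, 86, 104)
  -> after Conv2d: (3, 17, 86, 104)
  -> after ReLU: (3, 17, 86, 104)
Output shape: (3, 17, 43, 52)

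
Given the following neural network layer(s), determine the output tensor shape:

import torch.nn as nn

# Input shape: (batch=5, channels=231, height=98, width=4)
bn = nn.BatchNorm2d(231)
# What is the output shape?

Input shape: (5, 231, 98, 4)
Output shape: (5, 231, 98, 4)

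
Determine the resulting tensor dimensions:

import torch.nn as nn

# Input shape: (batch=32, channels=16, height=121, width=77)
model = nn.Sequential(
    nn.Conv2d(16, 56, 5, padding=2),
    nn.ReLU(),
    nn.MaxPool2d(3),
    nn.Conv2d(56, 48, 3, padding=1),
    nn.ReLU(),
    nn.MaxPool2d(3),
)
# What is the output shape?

Input shape: (32, 16, 121, 77)
  -> after first Conv2d: (32, 56, 121, 77)
  -> after first MaxPool2d: (32, 56, 40, 25)
  -> after second Conv2d: (32, 48, 40, 25)
Output shape: (32, 48, 13, 8)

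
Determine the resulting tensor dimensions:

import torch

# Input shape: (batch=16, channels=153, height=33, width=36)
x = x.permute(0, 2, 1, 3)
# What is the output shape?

Input shape: (16, 153, 33, 36)
Output shape: (16, 33, 153, 36)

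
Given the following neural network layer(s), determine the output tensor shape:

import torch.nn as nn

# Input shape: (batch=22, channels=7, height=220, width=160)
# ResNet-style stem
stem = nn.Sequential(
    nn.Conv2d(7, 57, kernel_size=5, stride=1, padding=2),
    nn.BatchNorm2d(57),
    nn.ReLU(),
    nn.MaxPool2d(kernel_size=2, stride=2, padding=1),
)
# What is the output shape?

Input shape: (22, 7, 220, 160)
  -> after Conv2d 5x5 stride=1: (22, 57, 220, 160)
Output shape: (22, 57, 111, 81)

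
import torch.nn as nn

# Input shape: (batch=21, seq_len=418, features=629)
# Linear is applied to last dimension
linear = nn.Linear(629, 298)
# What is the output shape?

Input shape: (21, 418, 629)
Output shape: (21, 418, 298)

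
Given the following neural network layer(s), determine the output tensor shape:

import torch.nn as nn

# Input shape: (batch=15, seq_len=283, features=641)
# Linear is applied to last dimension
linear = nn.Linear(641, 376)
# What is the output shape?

Input shape: (15, 283, 641)
Output shape: (15, 283, 376)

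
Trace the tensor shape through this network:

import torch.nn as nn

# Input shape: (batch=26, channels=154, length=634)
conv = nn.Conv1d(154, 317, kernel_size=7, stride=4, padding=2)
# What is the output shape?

Input shape: (26, 154, 634)
Output shape: (26, 317, 158)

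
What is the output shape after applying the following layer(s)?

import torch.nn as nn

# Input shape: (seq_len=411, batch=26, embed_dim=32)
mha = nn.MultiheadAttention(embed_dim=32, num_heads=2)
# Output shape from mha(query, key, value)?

Input shape: (411, 26, 32)
Output shape: (411, 26, 32)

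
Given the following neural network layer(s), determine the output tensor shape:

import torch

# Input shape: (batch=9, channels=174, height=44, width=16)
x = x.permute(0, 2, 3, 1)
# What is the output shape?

Input shape: (9, 174, 44, 16)
Output shape: (9, 44, 16, 174)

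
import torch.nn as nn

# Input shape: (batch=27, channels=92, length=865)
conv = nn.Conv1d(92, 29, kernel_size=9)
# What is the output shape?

Input shape: (27, 92, 865)
Output shape: (27, 29, 857)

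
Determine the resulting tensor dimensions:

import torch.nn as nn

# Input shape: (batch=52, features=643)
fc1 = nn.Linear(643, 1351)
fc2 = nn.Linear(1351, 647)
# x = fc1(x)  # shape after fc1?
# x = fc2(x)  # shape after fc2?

Input shape: (52, 643)
  -> after fc1: (52, 1351)
Output shape: (52, 647)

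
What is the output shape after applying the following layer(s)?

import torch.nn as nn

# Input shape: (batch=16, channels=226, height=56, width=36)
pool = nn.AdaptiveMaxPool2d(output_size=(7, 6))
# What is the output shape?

Input shape: (16, 226, 56, 36)
Output shape: (16, 226, 7, 6)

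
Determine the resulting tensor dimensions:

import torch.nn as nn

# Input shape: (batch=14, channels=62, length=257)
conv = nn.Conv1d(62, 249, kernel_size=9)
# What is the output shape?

Input shape: (14, 62, 257)
Output shape: (14, 249, 249)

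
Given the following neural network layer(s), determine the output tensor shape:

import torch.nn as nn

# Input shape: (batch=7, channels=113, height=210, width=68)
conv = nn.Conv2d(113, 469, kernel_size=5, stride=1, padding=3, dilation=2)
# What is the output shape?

Input shape: (7, 113, 210, 68)
Output shape: (7, 469, 208, 66)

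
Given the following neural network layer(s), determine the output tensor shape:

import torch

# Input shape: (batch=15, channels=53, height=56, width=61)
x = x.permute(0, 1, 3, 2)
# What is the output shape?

Input shape: (15, 53, 56, 61)
Output shape: (15, 53, 61, 56)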